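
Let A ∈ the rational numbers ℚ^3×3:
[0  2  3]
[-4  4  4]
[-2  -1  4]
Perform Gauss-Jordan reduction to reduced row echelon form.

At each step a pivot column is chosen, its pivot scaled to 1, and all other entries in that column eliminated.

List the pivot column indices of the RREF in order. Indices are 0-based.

step 1: exchange rows 0,1
step 1: normalize row 0 (÷-4) = (1, -1, -1)
  row 2: subtract -2×row0 = (0, -3, 2)
step 2: normalize row 1 (÷2) = (0, 1, 3/2)
  row 0: subtract -1×row1 = (1, 0, 1/2)
  row 2: subtract -3×row1 = (0, 0, 13/2)
step 3: normalize row 2 (÷13/2) = (0, 0, 1)
  row 0: subtract 1/2×row2 = (1, 0, 0)
  row 1: subtract 3/2×row2 = (0, 1, 0)

pivot columns: 0, 1, 2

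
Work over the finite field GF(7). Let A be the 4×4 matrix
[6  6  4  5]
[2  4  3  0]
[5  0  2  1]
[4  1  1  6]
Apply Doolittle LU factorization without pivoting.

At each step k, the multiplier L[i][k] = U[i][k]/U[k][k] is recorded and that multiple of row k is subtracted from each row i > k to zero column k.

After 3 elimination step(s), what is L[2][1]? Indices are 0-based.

k=0: U[0][0]=6
  eliminate (1,0): mult=5, new row 1: (0, 2, 4, 3); set L[1][0]=5
  eliminate (2,0): mult=2, new row 2: (0, 2, 1, 5); set L[2][0]=2
  eliminate (3,0): mult=3, new row 3: (0, 4, 3, 5); set L[3][0]=3
k=1: U[1][1]=2
  eliminate (2,1): mult=1, new row 2: (0, 0, 4, 2); set L[2][1]=1
  eliminate (3,1): mult=2, new row 3: (0, 0, 2, 6); set L[3][1]=2
k=2: U[2][2]=4
  eliminate (3,2): mult=4, new row 3: (0, 0, 0, 5); set L[3][2]=4

L[2][1] = 1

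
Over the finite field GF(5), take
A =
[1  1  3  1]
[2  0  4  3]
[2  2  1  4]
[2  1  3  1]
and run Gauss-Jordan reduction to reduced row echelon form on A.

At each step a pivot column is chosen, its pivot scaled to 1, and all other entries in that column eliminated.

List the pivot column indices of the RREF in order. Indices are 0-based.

pivot columns: 0, 1, 2, 3

pivot(0,0)=1: scale R0 → (1, 1, 3, 1)
  clear (1,0): R1 −= (2)R0 → (0, 3, 3, 1)
  clear (2,0): R2 −= (2)R0 → (0, 0, 0, 2)
  clear (3,0): R3 −= (2)R0 → (0, 4, 2, 4)
pivot(1,1)=3: scale R1 → (0, 1, 1, 2)
  clear (0,1): R0 −= (1)R1 → (1, 0, 2, 4)
  clear (3,1): R3 −= (4)R1 → (0, 0, 3, 1)
pivot(2,2): swap R2↔R3
pivot(2,2)=3: scale R2 → (0, 0, 1, 2)
  clear (0,2): R0 −= (2)R2 → (1, 0, 0, 0)
  clear (1,2): R1 −= (1)R2 → (0, 1, 0, 0)
pivot(3,3)=2: scale R3 → (0, 0, 0, 1)
  clear (2,3): R2 −= (2)R3 → (0, 0, 1, 0)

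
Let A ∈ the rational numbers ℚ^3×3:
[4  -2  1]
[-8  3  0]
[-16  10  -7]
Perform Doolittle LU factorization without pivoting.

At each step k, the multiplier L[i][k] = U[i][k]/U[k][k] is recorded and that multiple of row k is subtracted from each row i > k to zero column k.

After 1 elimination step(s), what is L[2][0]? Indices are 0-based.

k=0: U[0][0]=4
  eliminate (1,0): mult=-2, new row 1: (0, -1, 2); set L[1][0]=-2
  eliminate (2,0): mult=-4, new row 2: (0, 2, -3); set L[2][0]=-4

L[2][0] = -4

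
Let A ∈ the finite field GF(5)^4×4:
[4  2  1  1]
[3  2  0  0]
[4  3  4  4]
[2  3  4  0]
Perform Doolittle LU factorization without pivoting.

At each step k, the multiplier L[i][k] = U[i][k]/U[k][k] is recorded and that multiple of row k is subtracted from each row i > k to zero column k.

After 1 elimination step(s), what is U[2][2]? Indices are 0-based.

k=0: U[0][0]=4
  eliminate (1,0): mult=2, new row 1: (0, 3, 3, 3); set L[1][0]=2
  eliminate (2,0): mult=1, new row 2: (0, 1, 3, 3); set L[2][0]=1
  eliminate (3,0): mult=3, new row 3: (0, 2, 1, 2); set L[3][0]=3

U[2][2] = 3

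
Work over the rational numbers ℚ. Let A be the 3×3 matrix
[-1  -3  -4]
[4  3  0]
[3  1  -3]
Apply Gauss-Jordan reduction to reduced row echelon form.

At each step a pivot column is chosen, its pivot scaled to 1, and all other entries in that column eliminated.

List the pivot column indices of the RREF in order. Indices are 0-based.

pivot columns: 0, 1, 2

step 1: normalize row 0 (÷-1) = (1, 3, 4)
  row 1: subtract 4×row0 = (0, -9, -16)
  row 2: subtract 3×row0 = (0, -8, -15)
step 2: normalize row 1 (÷-9) = (0, 1, 16/9)
  row 0: subtract 3×row1 = (1, 0, -4/3)
  row 2: subtract -8×row1 = (0, 0, -7/9)
step 3: normalize row 2 (÷-7/9) = (0, 0, 1)
  row 0: subtract -4/3×row2 = (1, 0, 0)
  row 1: subtract 16/9×row2 = (0, 1, 0)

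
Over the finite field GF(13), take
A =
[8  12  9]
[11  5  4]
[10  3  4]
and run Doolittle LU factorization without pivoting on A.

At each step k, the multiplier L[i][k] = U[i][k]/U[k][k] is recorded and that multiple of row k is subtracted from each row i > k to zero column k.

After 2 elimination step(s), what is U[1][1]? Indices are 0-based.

Step 1: pivot at (0,0) is 8.
  row1 ← row1 − (3)·row0  ⇒  L[1][0]=3, U row1=(0, 8, 3)
  row2 ← row2 − (11)·row0  ⇒  L[2][0]=11, U row2=(0, 1, 9)
Step 2: pivot at (1,1) is 8.
  row2 ← row2 − (5)·row1  ⇒  L[2][1]=5, U row2=(0, 0, 7)

U[1][1] = 8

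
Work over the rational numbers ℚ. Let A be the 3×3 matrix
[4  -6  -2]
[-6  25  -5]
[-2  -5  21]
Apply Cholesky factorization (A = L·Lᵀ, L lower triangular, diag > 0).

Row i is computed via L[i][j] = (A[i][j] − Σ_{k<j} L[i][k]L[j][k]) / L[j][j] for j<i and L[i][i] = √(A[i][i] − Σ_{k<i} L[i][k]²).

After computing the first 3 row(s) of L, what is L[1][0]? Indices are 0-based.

L[1][0] = -3

Step 1: L[0][0] = √(4) = 2.
  L[1][0] = (-6) / L[0][0] = -3.
Step 2: L[1][1] = √(16) = 4.
  L[2][0] = (-2) / L[0][0] = -1.
  L[2][1] = (-8) / L[1][1] = -2.
Step 3: L[2][2] = √(16) = 4.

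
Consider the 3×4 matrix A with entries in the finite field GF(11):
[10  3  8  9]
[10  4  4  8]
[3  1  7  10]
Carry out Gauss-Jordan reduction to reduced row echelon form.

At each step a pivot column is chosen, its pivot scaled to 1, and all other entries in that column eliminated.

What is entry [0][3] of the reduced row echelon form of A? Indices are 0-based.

[1] R0 /= 10  ⇒  (1, 8, 3, 2)
     R1 -= 10·R0  ⇒  (0, 1, 7, 10)
     R2 -= 3·R0  ⇒  (0, 10, 9, 4)
[2] R1 /= 1  ⇒  (0, 1, 7, 10)
     R0 -= 8·R1  ⇒  (1, 0, 2, 10)
     R2 -= 10·R1  ⇒  (0, 0, 5, 3)
[3] R2 /= 5  ⇒  (0, 0, 1, 5)
     R0 -= 2·R2  ⇒  (1, 0, 0, 0)
     R1 -= 7·R2  ⇒  (0, 1, 0, 8)

M[0][3] = 0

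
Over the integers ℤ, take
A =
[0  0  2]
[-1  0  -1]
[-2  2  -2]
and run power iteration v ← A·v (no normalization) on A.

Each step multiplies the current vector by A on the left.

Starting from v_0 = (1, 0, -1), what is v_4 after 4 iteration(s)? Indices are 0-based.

v_4 = (-8, -4, -16)

v_0 = (1, 0, -1).
v_1 = A·v_0 = (-2, 0, 0).
v_2 = A·v_1 = (0, 2, 4).
v_3 = A·v_2 = (8, -4, -4).
v_4 = A·v_3 = (-8, -4, -16).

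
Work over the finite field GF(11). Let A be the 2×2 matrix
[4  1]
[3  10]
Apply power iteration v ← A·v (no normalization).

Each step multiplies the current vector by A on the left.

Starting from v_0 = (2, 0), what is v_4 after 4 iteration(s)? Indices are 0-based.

v_0 = (2, 0).
v_1 = A·v_0 = (8, 6).
v_2 = A·v_1 = (5, 7).
v_3 = A·v_2 = (5, 8).
v_4 = A·v_3 = (6, 7).

v_4 = (6, 7)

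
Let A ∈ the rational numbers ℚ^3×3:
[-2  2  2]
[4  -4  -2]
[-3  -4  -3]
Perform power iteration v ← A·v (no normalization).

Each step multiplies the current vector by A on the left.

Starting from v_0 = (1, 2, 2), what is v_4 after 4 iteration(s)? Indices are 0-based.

v_0 = (1, 2, 2).
v_1 = A·v_0 = (6, -8, -17).
v_2 = A·v_1 = (-62, 90, 65).
v_3 = A·v_2 = (434, -738, -369).
v_4 = A·v_3 = (-3082, 5426, 2757).

v_4 = (-3082, 5426, 2757)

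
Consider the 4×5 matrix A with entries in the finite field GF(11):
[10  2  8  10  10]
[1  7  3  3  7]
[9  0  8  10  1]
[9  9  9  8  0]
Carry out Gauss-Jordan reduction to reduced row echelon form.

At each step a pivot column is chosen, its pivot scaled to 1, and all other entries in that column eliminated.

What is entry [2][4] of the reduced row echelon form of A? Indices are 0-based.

M[2][4] = 2

[1] R0 /= 10  ⇒  (1, 9, 3, 1, 1)
     R1 -= 1·R0  ⇒  (0, 9, 0, 2, 6)
     R2 -= 9·R0  ⇒  (0, 7, 3, 1, 3)
     R3 -= 9·R0  ⇒  (0, 5, 4, 10, 2)
[2] R1 /= 9  ⇒  (0, 1, 0, 10, 8)
     R0 -= 9·R1  ⇒  (1, 0, 3, 10, 6)
     R2 -= 7·R1  ⇒  (0, 0, 3, 8, 2)
     R3 -= 5·R1  ⇒  (0, 0, 4, 4, 6)
[3] R2 /= 3  ⇒  (0, 0, 1, 10, 8)
     R0 -= 3·R2  ⇒  (1, 0, 0, 2, 4)
     R3 -= 4·R2  ⇒  (0, 0, 0, 8, 7)
[4] R3 /= 8  ⇒  (0, 0, 0, 1, 5)
     R0 -= 2·R3  ⇒  (1, 0, 0, 0, 5)
     R1 -= 10·R3  ⇒  (0, 1, 0, 0, 2)
     R2 -= 10·R3  ⇒  (0, 0, 1, 0, 2)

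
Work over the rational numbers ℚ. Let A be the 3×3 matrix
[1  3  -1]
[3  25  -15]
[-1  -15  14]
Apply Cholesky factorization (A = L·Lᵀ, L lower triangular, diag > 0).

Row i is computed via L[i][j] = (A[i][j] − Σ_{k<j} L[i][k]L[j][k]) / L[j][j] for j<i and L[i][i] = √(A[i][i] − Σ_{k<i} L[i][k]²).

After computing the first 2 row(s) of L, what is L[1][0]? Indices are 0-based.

Step 1: L[0][0] = √(1) = 1.
  L[1][0] = (3) / L[0][0] = 3.
Step 2: L[1][1] = √(16) = 4.

L[1][0] = 3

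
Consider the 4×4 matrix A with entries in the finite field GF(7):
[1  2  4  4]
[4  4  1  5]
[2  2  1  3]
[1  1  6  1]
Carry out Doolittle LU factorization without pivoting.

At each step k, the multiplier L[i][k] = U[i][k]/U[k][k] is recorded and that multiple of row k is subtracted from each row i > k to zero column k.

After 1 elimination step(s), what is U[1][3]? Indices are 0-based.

Step 1: pivot at (0,0) is 1.
  row1 ← row1 − (4)·row0  ⇒  L[1][0]=4, U row1=(0, 3, 6, 3)
  row2 ← row2 − (2)·row0  ⇒  L[2][0]=2, U row2=(0, 5, 0, 2)
  row3 ← row3 − (1)·row0  ⇒  L[3][0]=1, U row3=(0, 6, 2, 4)

U[1][3] = 3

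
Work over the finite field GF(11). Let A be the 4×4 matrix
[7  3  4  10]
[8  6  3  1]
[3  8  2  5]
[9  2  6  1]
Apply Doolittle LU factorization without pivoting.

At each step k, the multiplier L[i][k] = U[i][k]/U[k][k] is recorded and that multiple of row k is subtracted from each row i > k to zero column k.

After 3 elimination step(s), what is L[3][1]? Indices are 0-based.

[col 0] pivot 7
  R1 -= 9*R0 → (0, 1, 0, 10)  (L[1][0] := 9)
  R2 -= 2*R0 → (0, 2, 5, 7)  (L[2][0] := 2)
  R3 -= 6*R0 → (0, 6, 4, 7)  (L[3][0] := 6)
[col 1] pivot 1
  R2 -= 2*R1 → (0, 0, 5, 9)  (L[2][1] := 2)
  R3 -= 6*R1 → (0, 0, 4, 2)  (L[3][1] := 6)
[col 2] pivot 5
  R3 -= 3*R2 → (0, 0, 0, 8)  (L[3][2] := 3)

L[3][1] = 6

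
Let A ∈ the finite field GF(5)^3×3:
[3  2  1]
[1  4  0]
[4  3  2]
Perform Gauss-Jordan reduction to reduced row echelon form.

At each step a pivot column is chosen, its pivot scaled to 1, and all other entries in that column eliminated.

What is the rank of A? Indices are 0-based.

rank = 3

[1] R0 /= 3  ⇒  (1, 4, 2)
     R1 -= 1·R0  ⇒  (0, 0, 3)
     R2 -= 4·R0  ⇒  (0, 2, 4)
[2] R1 <-> R2
[2] R1 /= 2  ⇒  (0, 1, 2)
     R0 -= 4·R1  ⇒  (1, 0, 4)
[3] R2 /= 3  ⇒  (0, 0, 1)
     R0 -= 4·R2  ⇒  (1, 0, 0)
     R1 -= 2·R2  ⇒  (0, 1, 0)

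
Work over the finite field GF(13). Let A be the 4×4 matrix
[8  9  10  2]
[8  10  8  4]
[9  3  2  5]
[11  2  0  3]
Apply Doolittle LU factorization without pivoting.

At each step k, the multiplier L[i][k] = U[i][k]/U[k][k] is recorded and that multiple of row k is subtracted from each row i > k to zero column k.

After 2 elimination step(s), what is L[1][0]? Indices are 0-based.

k=0: U[0][0]=8
  eliminate (1,0): mult=1, new row 1: (0, 1, 11, 2); set L[1][0]=1
  eliminate (2,0): mult=6, new row 2: (0, 1, 7, 6); set L[2][0]=6
  eliminate (3,0): mult=3, new row 3: (0, 1, 9, 10); set L[3][0]=3
k=1: U[1][1]=1
  eliminate (2,1): mult=1, new row 2: (0, 0, 9, 4); set L[2][1]=1
  eliminate (3,1): mult=1, new row 3: (0, 0, 11, 8); set L[3][1]=1

L[1][0] = 1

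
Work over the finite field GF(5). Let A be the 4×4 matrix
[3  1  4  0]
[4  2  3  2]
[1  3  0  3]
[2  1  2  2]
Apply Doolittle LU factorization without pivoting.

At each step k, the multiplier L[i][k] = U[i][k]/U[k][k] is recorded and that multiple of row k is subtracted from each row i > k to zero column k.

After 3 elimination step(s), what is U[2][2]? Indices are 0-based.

U[2][2] = 3

Step 1: pivot at (0,0) is 3.
  row1 ← row1 − (3)·row0  ⇒  L[1][0]=3, U row1=(0, 4, 1, 2)
  row2 ← row2 − (2)·row0  ⇒  L[2][0]=2, U row2=(0, 1, 2, 3)
  row3 ← row3 − (4)·row0  ⇒  L[3][0]=4, U row3=(0, 2, 1, 2)
Step 2: pivot at (1,1) is 4.
  row2 ← row2 − (4)·row1  ⇒  L[2][1]=4, U row2=(0, 0, 3, 0)
  row3 ← row3 − (3)·row1  ⇒  L[3][1]=3, U row3=(0, 0, 3, 1)
Step 3: pivot at (2,2) is 3.
  row3 ← row3 − (1)·row2  ⇒  L[3][2]=1, U row3=(0, 0, 0, 1)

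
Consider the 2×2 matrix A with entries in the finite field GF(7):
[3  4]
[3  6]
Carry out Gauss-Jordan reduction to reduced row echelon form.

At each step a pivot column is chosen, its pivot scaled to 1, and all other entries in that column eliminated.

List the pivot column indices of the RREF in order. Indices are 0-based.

[1] R0 /= 3  ⇒  (1, 6)
     R1 -= 3·R0  ⇒  (0, 2)
[2] R1 /= 2  ⇒  (0, 1)
     R0 -= 6·R1  ⇒  (1, 0)

pivot columns: 0, 1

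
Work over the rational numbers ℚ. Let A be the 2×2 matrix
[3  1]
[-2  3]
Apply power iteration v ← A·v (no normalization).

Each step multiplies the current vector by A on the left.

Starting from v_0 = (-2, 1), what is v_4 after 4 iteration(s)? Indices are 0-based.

v_0 = (-2, 1).
v_1 = A·v_0 = (-5, 7).
v_2 = A·v_1 = (-8, 31).
v_3 = A·v_2 = (7, 109).
v_4 = A·v_3 = (130, 313).

v_4 = (130, 313)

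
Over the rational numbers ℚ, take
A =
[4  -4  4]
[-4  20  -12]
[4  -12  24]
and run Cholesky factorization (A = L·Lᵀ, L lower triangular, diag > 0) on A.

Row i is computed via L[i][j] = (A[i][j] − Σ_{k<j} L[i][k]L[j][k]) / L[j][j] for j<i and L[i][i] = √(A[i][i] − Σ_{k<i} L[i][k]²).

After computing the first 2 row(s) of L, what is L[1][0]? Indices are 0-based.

Step 1: L[0][0] = √(4) = 2.
  L[1][0] = (-4) / L[0][0] = -2.
Step 2: L[1][1] = √(16) = 4.

L[1][0] = -2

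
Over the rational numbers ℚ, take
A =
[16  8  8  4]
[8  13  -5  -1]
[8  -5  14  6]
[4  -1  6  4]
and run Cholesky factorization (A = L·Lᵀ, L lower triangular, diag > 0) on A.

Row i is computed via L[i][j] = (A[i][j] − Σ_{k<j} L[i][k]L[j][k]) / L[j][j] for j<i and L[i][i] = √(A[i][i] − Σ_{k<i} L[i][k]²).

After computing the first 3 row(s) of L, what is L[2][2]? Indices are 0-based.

Step 1: L[0][0] = √(16) = 4.
  L[1][0] = (8) / L[0][0] = 2.
Step 2: L[1][1] = √(9) = 3.
  L[2][0] = (8) / L[0][0] = 2.
  L[2][1] = (-9) / L[1][1] = -3.
Step 3: L[2][2] = √(1) = 1.

L[2][2] = 1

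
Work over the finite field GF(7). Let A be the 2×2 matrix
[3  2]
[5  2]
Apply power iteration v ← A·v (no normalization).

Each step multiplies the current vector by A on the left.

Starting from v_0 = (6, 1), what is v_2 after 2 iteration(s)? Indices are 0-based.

v_2 = (5, 3)

v_0 = (6, 1).
v_1 = A·v_0 = (6, 4).
v_2 = A·v_1 = (5, 3).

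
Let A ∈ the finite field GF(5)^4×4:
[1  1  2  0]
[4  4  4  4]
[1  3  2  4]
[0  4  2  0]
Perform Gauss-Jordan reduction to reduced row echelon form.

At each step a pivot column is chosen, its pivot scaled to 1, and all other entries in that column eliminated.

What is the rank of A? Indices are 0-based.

pivot(0,0)=1: scale R0 → (1, 1, 2, 0)
  clear (1,0): R1 −= (4)R0 → (0, 0, 1, 4)
  clear (2,0): R2 −= (1)R0 → (0, 2, 0, 4)
pivot(1,1): swap R1↔R2
pivot(1,1)=2: scale R1 → (0, 1, 0, 2)
  clear (0,1): R0 −= (1)R1 → (1, 0, 2, 3)
  clear (3,1): R3 −= (4)R1 → (0, 0, 2, 2)
pivot(2,2)=1: scale R2 → (0, 0, 1, 4)
  clear (0,2): R0 −= (2)R2 → (1, 0, 0, 0)
  clear (3,2): R3 −= (2)R2 → (0, 0, 0, 4)
pivot(3,3)=4: scale R3 → (0, 0, 0, 1)
  clear (1,3): R1 −= (2)R3 → (0, 1, 0, 0)
  clear (2,3): R2 −= (4)R3 → (0, 0, 1, 0)

rank = 4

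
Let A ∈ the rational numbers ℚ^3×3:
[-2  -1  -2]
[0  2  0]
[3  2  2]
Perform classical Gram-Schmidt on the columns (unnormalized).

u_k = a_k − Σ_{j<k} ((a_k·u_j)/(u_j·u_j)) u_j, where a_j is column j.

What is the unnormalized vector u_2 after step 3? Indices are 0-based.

u_2 = (-24/53, 4/53, -16/53)

Step 1: u_0 = a_0 = (-2, 0, 3).
Step 2: u_1 = a_1 − (8/13)·u_0 = (3/13, 2, 2/13).
Step 3: u_2 = a_2 − (10/13)·u_0 − (-2/53)·u_1 = (-24/53, 4/53, -16/53).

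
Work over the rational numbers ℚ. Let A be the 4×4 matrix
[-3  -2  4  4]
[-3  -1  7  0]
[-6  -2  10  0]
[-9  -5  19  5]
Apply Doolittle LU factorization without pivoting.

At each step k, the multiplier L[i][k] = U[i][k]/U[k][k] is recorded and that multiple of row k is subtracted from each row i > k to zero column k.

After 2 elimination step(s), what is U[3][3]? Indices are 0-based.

U[3][3] = -3

k=0: U[0][0]=-3
  eliminate (1,0): mult=1, new row 1: (0, 1, 3, -4); set L[1][0]=1
  eliminate (2,0): mult=2, new row 2: (0, 2, 2, -8); set L[2][0]=2
  eliminate (3,0): mult=3, new row 3: (0, 1, 7, -7); set L[3][0]=3
k=1: U[1][1]=1
  eliminate (2,1): mult=2, new row 2: (0, 0, -4, 0); set L[2][1]=2
  eliminate (3,1): mult=1, new row 3: (0, 0, 4, -3); set L[3][1]=1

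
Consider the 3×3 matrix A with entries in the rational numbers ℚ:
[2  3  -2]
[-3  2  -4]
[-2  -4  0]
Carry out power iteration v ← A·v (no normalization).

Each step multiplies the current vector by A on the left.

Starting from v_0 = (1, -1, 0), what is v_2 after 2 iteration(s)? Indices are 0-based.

v_2 = (-21, -15, 22)

v_0 = (1, -1, 0).
v_1 = A·v_0 = (-1, -5, 2).
v_2 = A·v_1 = (-21, -15, 22).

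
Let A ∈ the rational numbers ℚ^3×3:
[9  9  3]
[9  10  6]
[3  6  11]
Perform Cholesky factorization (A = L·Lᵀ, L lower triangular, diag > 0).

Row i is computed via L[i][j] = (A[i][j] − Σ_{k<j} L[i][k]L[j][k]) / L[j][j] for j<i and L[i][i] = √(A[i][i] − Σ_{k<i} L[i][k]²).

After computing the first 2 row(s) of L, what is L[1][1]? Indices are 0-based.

L[1][1] = 1

Step 1: L[0][0] = √(9) = 3.
  L[1][0] = (9) / L[0][0] = 3.
Step 2: L[1][1] = √(1) = 1.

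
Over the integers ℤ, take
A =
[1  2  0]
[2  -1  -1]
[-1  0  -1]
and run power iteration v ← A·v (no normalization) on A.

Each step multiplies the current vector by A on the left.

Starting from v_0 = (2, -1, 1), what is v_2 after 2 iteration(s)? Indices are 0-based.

v_0 = (2, -1, 1).
v_1 = A·v_0 = (0, 4, -3).
v_2 = A·v_1 = (8, -1, 3).

v_2 = (8, -1, 3)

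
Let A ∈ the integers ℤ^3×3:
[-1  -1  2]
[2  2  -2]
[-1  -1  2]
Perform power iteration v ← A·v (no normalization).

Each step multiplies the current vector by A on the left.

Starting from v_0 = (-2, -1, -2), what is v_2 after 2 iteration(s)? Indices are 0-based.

v_2 = (1, -4, 1)

v_0 = (-2, -1, -2).
v_1 = A·v_0 = (-1, -2, -1).
v_2 = A·v_1 = (1, -4, 1).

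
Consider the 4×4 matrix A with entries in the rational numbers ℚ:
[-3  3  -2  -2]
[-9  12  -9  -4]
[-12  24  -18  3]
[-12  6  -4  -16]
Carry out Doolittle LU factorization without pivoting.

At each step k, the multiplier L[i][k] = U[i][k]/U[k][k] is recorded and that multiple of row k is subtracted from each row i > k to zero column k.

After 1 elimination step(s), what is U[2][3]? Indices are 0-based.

U[2][3] = 11

k=0: U[0][0]=-3
  eliminate (1,0): mult=3, new row 1: (0, 3, -3, 2); set L[1][0]=3
  eliminate (2,0): mult=4, new row 2: (0, 12, -10, 11); set L[2][0]=4
  eliminate (3,0): mult=4, new row 3: (0, -6, 4, -8); set L[3][0]=4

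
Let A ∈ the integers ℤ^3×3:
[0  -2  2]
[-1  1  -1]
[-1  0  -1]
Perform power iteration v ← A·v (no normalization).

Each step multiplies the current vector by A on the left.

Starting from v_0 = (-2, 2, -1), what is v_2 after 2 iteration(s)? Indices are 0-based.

v_2 = (-4, 8, 3)

v_0 = (-2, 2, -1).
v_1 = A·v_0 = (-6, 5, 3).
v_2 = A·v_1 = (-4, 8, 3).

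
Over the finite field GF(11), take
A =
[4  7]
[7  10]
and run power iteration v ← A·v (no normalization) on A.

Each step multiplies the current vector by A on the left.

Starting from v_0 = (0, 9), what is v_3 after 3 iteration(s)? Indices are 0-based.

v_3 = (1, 4)

v_0 = (0, 9).
v_1 = A·v_0 = (8, 2).
v_2 = A·v_1 = (2, 10).
v_3 = A·v_2 = (1, 4).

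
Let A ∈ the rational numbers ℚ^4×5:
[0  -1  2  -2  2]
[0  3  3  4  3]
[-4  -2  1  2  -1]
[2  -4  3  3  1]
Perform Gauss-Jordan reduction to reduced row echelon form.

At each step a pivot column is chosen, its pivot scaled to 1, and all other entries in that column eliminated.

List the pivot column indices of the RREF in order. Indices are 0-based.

[1] R0 <-> R2
[1] R0 /= -4  ⇒  (1, 1/2, -1/4, -1/2, 1/4)
     R3 -= 2·R0  ⇒  (0, -5, 7/2, 4, 1/2)
[2] R1 /= 3  ⇒  (0, 1, 1, 4/3, 1)
     R0 -= 1/2·R1  ⇒  (1, 0, -3/4, -7/6, -1/4)
     R2 -= -1·R1  ⇒  (0, 0, 3, -2/3, 3)
     R3 -= -5·R1  ⇒  (0, 0, 17/2, 32/3, 11/2)
[3] R2 /= 3  ⇒  (0, 0, 1, -2/9, 1)
     R0 -= -3/4·R2  ⇒  (1, 0, 0, -4/3, 1/2)
     R1 -= 1·R2  ⇒  (0, 1, 0, 14/9, 0)
     R3 -= 17/2·R2  ⇒  (0, 0, 0, 113/9, -3)
[4] R3 /= 113/9  ⇒  (0, 0, 0, 1, -27/113)
     R0 -= -4/3·R3  ⇒  (1, 0, 0, 0, 41/226)
     R1 -= 14/9·R3  ⇒  (0, 1, 0, 0, 42/113)
     R2 -= -2/9·R3  ⇒  (0, 0, 1, 0, 107/113)

pivot columns: 0, 1, 2, 3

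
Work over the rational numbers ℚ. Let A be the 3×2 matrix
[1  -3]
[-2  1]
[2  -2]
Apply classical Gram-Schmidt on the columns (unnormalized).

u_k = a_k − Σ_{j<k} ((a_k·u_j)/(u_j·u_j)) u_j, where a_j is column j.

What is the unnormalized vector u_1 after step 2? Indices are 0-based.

Step 1: u_0 = a_0 = (1, -2, 2).
Step 2: u_1 = a_1 − (-1)·u_0 = (-2, -1, 0).

u_1 = (-2, -1, 0)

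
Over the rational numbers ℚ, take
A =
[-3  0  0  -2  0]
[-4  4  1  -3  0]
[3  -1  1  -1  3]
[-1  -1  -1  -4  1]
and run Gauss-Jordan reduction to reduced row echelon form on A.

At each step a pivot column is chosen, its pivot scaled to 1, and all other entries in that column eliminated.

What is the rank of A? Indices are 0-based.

rank = 4

[1] R0 /= -3  ⇒  (1, 0, 0, 2/3, 0)
     R1 -= -4·R0  ⇒  (0, 4, 1, -1/3, 0)
     R2 -= 3·R0  ⇒  (0, -1, 1, -3, 3)
     R3 -= -1·R0  ⇒  (0, -1, -1, -10/3, 1)
[2] R1 /= 4  ⇒  (0, 1, 1/4, -1/12, 0)
     R2 -= -1·R1  ⇒  (0, 0, 5/4, -37/12, 3)
     R3 -= -1·R1  ⇒  (0, 0, -3/4, -41/12, 1)
[3] R2 /= 5/4  ⇒  (0, 0, 1, -37/15, 12/5)
     R1 -= 1/4·R2  ⇒  (0, 1, 0, 8/15, -3/5)
     R3 -= -3/4·R2  ⇒  (0, 0, 0, -79/15, 14/5)
[4] R3 /= -79/15  ⇒  (0, 0, 0, 1, -42/79)
     R0 -= 2/3·R3  ⇒  (1, 0, 0, 0, 28/79)
     R1 -= 8/15·R3  ⇒  (0, 1, 0, 0, -25/79)
     R2 -= -37/15·R3  ⇒  (0, 0, 1, 0, 86/79)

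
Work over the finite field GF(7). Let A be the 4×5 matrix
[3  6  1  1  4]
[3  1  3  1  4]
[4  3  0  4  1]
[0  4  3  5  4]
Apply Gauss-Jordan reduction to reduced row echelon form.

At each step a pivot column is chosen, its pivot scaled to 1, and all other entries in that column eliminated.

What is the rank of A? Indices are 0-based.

rank = 4

[1] R0 /= 3  ⇒  (1, 2, 5, 5, 6)
     R1 -= 3·R0  ⇒  (0, 2, 2, 0, 0)
     R2 -= 4·R0  ⇒  (0, 2, 1, 5, 5)
[2] R1 /= 2  ⇒  (0, 1, 1, 0, 0)
     R0 -= 2·R1  ⇒  (1, 0, 3, 5, 6)
     R2 -= 2·R1  ⇒  (0, 0, 6, 5, 5)
     R3 -= 4·R1  ⇒  (0, 0, 6, 5, 4)
[3] R2 /= 6  ⇒  (0, 0, 1, 2, 2)
     R0 -= 3·R2  ⇒  (1, 0, 0, 6, 0)
     R1 -= 1·R2  ⇒  (0, 1, 0, 5, 5)
     R3 -= 6·R2  ⇒  (0, 0, 0, 0, 6)
column 3 empty below row 3
[4] R3 /= 6  ⇒  (0, 0, 0, 0, 1)
     R1 -= 5·R3  ⇒  (0, 1, 0, 5, 0)
     R2 -= 2·R3  ⇒  (0, 0, 1, 2, 0)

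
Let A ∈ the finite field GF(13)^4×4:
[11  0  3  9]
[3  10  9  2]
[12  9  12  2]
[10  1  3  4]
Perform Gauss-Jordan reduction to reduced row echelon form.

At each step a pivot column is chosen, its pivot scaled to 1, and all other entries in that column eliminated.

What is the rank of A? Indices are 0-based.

step 1: normalize row 0 (÷11) = (1, 0, 5, 2)
  row 1: subtract 3×row0 = (0, 10, 7, 9)
  row 2: subtract 12×row0 = (0, 9, 4, 4)
  row 3: subtract 10×row0 = (0, 1, 5, 10)
step 2: normalize row 1 (÷10) = (0, 1, 2, 10)
  row 2: subtract 9×row1 = (0, 0, 12, 5)
  row 3: subtract 1×row1 = (0, 0, 3, 0)
step 3: normalize row 2 (÷12) = (0, 0, 1, 8)
  row 0: subtract 5×row2 = (1, 0, 0, 1)
  row 1: subtract 2×row2 = (0, 1, 0, 7)
  row 3: subtract 3×row2 = (0, 0, 0, 2)
step 4: normalize row 3 (÷2) = (0, 0, 0, 1)
  row 0: subtract 1×row3 = (1, 0, 0, 0)
  row 1: subtract 7×row3 = (0, 1, 0, 0)
  row 2: subtract 8×row3 = (0, 0, 1, 0)

rank = 4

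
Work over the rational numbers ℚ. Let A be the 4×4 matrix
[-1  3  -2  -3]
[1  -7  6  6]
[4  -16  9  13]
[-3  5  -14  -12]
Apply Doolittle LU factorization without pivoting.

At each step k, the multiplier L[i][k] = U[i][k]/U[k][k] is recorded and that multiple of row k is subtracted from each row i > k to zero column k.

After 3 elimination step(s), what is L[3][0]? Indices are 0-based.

Step 1: pivot at (0,0) is -1.
  row1 ← row1 − (-1)·row0  ⇒  L[1][0]=-1, U row1=(0, -4, 4, 3)
  row2 ← row2 − (-4)·row0  ⇒  L[2][0]=-4, U row2=(0, -4, 1, 1)
  row3 ← row3 − (3)·row0  ⇒  L[3][0]=3, U row3=(0, -4, -8, -3)
Step 2: pivot at (1,1) is -4.
  row2 ← row2 − (1)·row1  ⇒  L[2][1]=1, U row2=(0, 0, -3, -2)
  row3 ← row3 − (1)·row1  ⇒  L[3][1]=1, U row3=(0, 0, -12, -6)
Step 3: pivot at (2,2) is -3.
  row3 ← row3 − (4)·row2  ⇒  L[3][2]=4, U row3=(0, 0, 0, 2)

L[3][0] = 3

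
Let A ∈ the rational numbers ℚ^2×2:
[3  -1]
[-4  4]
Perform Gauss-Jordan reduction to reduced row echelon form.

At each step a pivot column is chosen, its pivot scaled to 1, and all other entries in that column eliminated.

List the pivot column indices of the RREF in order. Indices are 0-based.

step 1: normalize row 0 (÷3) = (1, -1/3)
  row 1: subtract -4×row0 = (0, 8/3)
step 2: normalize row 1 (÷8/3) = (0, 1)
  row 0: subtract -1/3×row1 = (1, 0)

pivot columns: 0, 1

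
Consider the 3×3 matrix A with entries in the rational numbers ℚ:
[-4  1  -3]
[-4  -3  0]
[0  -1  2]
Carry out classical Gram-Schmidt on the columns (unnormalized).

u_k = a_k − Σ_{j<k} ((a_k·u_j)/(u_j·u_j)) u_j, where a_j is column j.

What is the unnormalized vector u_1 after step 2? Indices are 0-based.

Step 1: u_0 = a_0 = (-4, -4, 0).
Step 2: u_1 = a_1 − (1/4)·u_0 = (2, -2, -1).

u_1 = (2, -2, -1)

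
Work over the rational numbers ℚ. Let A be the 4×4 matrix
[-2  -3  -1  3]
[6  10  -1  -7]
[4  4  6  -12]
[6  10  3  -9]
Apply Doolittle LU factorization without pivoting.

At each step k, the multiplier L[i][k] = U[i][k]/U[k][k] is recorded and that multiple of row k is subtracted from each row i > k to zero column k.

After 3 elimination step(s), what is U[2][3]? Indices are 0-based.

U[2][3] = -2

k=0: U[0][0]=-2
  eliminate (1,0): mult=-3, new row 1: (0, 1, -4, 2); set L[1][0]=-3
  eliminate (2,0): mult=-2, new row 2: (0, -2, 4, -6); set L[2][0]=-2
  eliminate (3,0): mult=-3, new row 3: (0, 1, 0, 0); set L[3][0]=-3
k=1: U[1][1]=1
  eliminate (2,1): mult=-2, new row 2: (0, 0, -4, -2); set L[2][1]=-2
  eliminate (3,1): mult=1, new row 3: (0, 0, 4, -2); set L[3][1]=1
k=2: U[2][2]=-4
  eliminate (3,2): mult=-1, new row 3: (0, 0, 0, -4); set L[3][2]=-1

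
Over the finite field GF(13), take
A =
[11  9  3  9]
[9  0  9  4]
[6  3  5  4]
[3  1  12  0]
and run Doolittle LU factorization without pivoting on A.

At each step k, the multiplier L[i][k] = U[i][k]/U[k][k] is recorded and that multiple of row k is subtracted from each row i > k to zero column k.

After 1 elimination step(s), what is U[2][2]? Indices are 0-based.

U[2][2] = 1

k=0: U[0][0]=11
  eliminate (1,0): mult=2, new row 1: (0, 8, 3, 12); set L[1][0]=2
  eliminate (2,0): mult=10, new row 2: (0, 4, 1, 5); set L[2][0]=10
  eliminate (3,0): mult=5, new row 3: (0, 8, 10, 7); set L[3][0]=5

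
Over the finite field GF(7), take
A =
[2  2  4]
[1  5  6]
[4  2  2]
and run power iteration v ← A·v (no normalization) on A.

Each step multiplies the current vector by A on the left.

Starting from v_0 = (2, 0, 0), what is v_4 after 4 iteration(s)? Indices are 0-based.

v_4 = (1, 6, 4)

v_0 = (2, 0, 0).
v_1 = A·v_0 = (4, 2, 1).
v_2 = A·v_1 = (2, 6, 1).
v_3 = A·v_2 = (6, 3, 1).
v_4 = A·v_3 = (1, 6, 4).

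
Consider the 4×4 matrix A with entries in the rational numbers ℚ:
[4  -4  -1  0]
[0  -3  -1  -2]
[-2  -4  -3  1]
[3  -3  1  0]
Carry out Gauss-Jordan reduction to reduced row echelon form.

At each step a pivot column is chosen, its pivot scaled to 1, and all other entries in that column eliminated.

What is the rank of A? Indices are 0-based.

rank = 4

pivot(0,0)=4: scale R0 → (1, -1, -1/4, 0)
  clear (2,0): R2 −= (-2)R0 → (0, -6, -7/2, 1)
  clear (3,0): R3 −= (3)R0 → (0, 0, 7/4, 0)
pivot(1,1)=-3: scale R1 → (0, 1, 1/3, 2/3)
  clear (0,1): R0 −= (-1)R1 → (1, 0, 1/12, 2/3)
  clear (2,1): R2 −= (-6)R1 → (0, 0, -3/2, 5)
pivot(2,2)=-3/2: scale R2 → (0, 0, 1, -10/3)
  clear (0,2): R0 −= (1/12)R2 → (1, 0, 0, 17/18)
  clear (1,2): R1 −= (1/3)R2 → (0, 1, 0, 16/9)
  clear (3,2): R3 −= (7/4)R2 → (0, 0, 0, 35/6)
pivot(3,3)=35/6: scale R3 → (0, 0, 0, 1)
  clear (0,3): R0 −= (17/18)R3 → (1, 0, 0, 0)
  clear (1,3): R1 −= (16/9)R3 → (0, 1, 0, 0)
  clear (2,3): R2 −= (-10/3)R3 → (0, 0, 1, 0)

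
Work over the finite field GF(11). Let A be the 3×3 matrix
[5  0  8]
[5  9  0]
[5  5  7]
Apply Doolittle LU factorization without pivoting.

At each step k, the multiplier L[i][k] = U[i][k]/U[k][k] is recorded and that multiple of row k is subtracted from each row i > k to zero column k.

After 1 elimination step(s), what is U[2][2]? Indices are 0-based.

[col 0] pivot 5
  R1 -= 1*R0 → (0, 9, 3)  (L[1][0] := 1)
  R2 -= 1*R0 → (0, 5, 10)  (L[2][0] := 1)

U[2][2] = 10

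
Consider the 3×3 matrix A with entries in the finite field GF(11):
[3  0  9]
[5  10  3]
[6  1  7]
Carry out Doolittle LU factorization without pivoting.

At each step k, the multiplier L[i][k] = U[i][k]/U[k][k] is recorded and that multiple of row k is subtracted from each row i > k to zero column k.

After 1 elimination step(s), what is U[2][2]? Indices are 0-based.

k=0: U[0][0]=3
  eliminate (1,0): mult=9, new row 1: (0, 10, 10); set L[1][0]=9
  eliminate (2,0): mult=2, new row 2: (0, 1, 0); set L[2][0]=2

U[2][2] = 0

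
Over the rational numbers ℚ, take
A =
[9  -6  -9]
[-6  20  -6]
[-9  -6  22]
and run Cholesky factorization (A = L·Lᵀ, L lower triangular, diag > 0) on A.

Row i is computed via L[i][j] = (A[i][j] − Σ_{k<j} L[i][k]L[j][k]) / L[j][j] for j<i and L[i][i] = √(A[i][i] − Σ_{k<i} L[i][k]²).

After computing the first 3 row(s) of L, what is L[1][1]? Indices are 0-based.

Step 1: L[0][0] = √(9) = 3.
  L[1][0] = (-6) / L[0][0] = -2.
Step 2: L[1][1] = √(16) = 4.
  L[2][0] = (-9) / L[0][0] = -3.
  L[2][1] = (-12) / L[1][1] = -3.
Step 3: L[2][2] = √(4) = 2.

L[1][1] = 4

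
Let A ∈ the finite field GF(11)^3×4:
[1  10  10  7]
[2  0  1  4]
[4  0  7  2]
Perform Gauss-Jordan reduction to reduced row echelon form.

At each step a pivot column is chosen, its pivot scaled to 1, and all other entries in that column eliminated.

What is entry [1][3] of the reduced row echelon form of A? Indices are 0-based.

[1] R0 /= 1  ⇒  (1, 10, 10, 7)
     R1 -= 2·R0  ⇒  (0, 2, 3, 1)
     R2 -= 4·R0  ⇒  (0, 4, 0, 7)
[2] R1 /= 2  ⇒  (0, 1, 7, 6)
     R0 -= 10·R1  ⇒  (1, 0, 6, 2)
     R2 -= 4·R1  ⇒  (0, 0, 5, 5)
[3] R2 /= 5  ⇒  (0, 0, 1, 1)
     R0 -= 6·R2  ⇒  (1, 0, 0, 7)
     R1 -= 7·R2  ⇒  (0, 1, 0, 10)

M[1][3] = 10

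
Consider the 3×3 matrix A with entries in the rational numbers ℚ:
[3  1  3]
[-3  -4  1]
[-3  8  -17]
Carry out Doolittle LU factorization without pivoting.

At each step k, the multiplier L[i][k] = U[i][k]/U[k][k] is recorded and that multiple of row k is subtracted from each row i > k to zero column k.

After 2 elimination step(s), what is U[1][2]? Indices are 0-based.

U[1][2] = 4

Step 1: pivot at (0,0) is 3.
  row1 ← row1 − (-1)·row0  ⇒  L[1][0]=-1, U row1=(0, -3, 4)
  row2 ← row2 − (-1)·row0  ⇒  L[2][0]=-1, U row2=(0, 9, -14)
Step 2: pivot at (1,1) is -3.
  row2 ← row2 − (-3)·row1  ⇒  L[2][1]=-3, U row2=(0, 0, -2)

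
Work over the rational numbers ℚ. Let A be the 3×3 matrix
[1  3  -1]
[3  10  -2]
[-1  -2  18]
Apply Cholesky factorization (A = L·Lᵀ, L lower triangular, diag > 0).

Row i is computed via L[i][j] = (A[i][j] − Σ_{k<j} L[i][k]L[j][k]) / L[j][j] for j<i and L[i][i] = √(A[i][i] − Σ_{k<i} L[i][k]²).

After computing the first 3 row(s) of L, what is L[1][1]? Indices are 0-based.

L[1][1] = 1

Step 1: L[0][0] = √(1) = 1.
  L[1][0] = (3) / L[0][0] = 3.
Step 2: L[1][1] = √(1) = 1.
  L[2][0] = (-1) / L[0][0] = -1.
  L[2][1] = (1) / L[1][1] = 1.
Step 3: L[2][2] = √(16) = 4.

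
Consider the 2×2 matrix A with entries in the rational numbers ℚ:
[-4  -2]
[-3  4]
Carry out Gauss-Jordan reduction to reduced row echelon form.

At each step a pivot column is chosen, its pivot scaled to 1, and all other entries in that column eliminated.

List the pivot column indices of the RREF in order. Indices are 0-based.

pivot columns: 0, 1

[1] R0 /= -4  ⇒  (1, 1/2)
     R1 -= -3·R0  ⇒  (0, 11/2)
[2] R1 /= 11/2  ⇒  (0, 1)
     R0 -= 1/2·R1  ⇒  (1, 0)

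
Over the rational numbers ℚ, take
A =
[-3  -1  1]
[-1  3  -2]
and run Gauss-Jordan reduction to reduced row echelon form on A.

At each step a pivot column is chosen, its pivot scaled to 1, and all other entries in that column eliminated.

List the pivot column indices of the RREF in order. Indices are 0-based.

pivot columns: 0, 1

pivot(0,0)=-3: scale R0 → (1, 1/3, -1/3)
  clear (1,0): R1 −= (-1)R0 → (0, 10/3, -7/3)
pivot(1,1)=10/3: scale R1 → (0, 1, -7/10)
  clear (0,1): R0 −= (1/3)R1 → (1, 0, -1/10)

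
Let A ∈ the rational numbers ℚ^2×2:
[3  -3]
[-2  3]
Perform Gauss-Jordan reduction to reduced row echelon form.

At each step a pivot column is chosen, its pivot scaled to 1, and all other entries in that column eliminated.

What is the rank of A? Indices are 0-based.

step 1: normalize row 0 (÷3) = (1, -1)
  row 1: subtract -2×row0 = (0, 1)
step 2: normalize row 1 (÷1) = (0, 1)
  row 0: subtract -1×row1 = (1, 0)

rank = 2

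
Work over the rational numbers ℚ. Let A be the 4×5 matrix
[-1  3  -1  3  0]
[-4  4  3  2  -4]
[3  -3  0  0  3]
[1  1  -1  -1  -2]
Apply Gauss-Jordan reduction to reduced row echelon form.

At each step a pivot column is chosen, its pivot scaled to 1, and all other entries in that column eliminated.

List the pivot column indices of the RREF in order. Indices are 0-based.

pivot columns: 0, 1, 2, 3

step 1: normalize row 0 (÷-1) = (1, -3, 1, -3, 0)
  row 1: subtract -4×row0 = (0, -8, 7, -10, -4)
  row 2: subtract 3×row0 = (0, 6, -3, 9, 3)
  row 3: subtract 1×row0 = (0, 4, -2, 2, -2)
step 2: normalize row 1 (÷-8) = (0, 1, -7/8, 5/4, 1/2)
  row 0: subtract -3×row1 = (1, 0, -13/8, 3/4, 3/2)
  row 2: subtract 6×row1 = (0, 0, 9/4, 3/2, 0)
  row 3: subtract 4×row1 = (0, 0, 3/2, -3, -4)
step 3: normalize row 2 (÷9/4) = (0, 0, 1, 2/3, 0)
  row 0: subtract -13/8×row2 = (1, 0, 0, 11/6, 3/2)
  row 1: subtract -7/8×row2 = (0, 1, 0, 11/6, 1/2)
  row 3: subtract 3/2×row2 = (0, 0, 0, -4, -4)
step 4: normalize row 3 (÷-4) = (0, 0, 0, 1, 1)
  row 0: subtract 11/6×row3 = (1, 0, 0, 0, -1/3)
  row 1: subtract 11/6×row3 = (0, 1, 0, 0, -4/3)
  row 2: subtract 2/3×row3 = (0, 0, 1, 0, -2/3)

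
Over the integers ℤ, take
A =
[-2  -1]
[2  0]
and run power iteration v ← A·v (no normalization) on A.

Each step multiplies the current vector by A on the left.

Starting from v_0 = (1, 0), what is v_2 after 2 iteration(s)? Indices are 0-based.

v_2 = (2, -4)

v_0 = (1, 0).
v_1 = A·v_0 = (-2, 2).
v_2 = A·v_1 = (2, -4).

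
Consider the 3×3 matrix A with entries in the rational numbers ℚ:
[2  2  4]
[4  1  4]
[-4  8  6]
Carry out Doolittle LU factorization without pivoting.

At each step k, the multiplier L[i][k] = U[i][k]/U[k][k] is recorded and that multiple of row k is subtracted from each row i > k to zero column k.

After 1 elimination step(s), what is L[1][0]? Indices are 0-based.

Step 1: pivot at (0,0) is 2.
  row1 ← row1 − (2)·row0  ⇒  L[1][0]=2, U row1=(0, -3, -4)
  row2 ← row2 − (-2)·row0  ⇒  L[2][0]=-2, U row2=(0, 12, 14)

L[1][0] = 2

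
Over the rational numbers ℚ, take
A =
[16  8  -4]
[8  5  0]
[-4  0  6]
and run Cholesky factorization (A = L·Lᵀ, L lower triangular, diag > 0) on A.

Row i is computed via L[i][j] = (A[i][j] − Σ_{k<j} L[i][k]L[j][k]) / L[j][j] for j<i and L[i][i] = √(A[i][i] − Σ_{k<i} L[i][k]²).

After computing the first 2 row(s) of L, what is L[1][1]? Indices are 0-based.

Step 1: L[0][0] = √(16) = 4.
  L[1][0] = (8) / L[0][0] = 2.
Step 2: L[1][1] = √(1) = 1.

L[1][1] = 1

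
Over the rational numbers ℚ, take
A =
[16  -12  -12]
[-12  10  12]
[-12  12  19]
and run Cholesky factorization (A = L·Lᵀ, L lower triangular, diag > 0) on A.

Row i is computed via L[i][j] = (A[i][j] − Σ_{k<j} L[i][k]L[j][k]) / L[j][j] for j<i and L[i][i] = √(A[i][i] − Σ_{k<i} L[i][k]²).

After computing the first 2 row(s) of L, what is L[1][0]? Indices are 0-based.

Step 1: L[0][0] = √(16) = 4.
  L[1][0] = (-12) / L[0][0] = -3.
Step 2: L[1][1] = √(1) = 1.

L[1][0] = -3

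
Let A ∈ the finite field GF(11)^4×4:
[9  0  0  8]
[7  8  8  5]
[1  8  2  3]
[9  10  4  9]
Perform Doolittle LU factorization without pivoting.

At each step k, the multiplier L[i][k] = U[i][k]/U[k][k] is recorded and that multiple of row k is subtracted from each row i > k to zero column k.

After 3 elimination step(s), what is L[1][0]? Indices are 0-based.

L[1][0] = 2

Step 1: pivot at (0,0) is 9.
  row1 ← row1 − (2)·row0  ⇒  L[1][0]=2, U row1=(0, 8, 8, 0)
  row2 ← row2 − (5)·row0  ⇒  L[2][0]=5, U row2=(0, 8, 2, 7)
  row3 ← row3 − (1)·row0  ⇒  L[3][0]=1, U row3=(0, 10, 4, 1)
Step 2: pivot at (1,1) is 8.
  row2 ← row2 − (1)·row1  ⇒  L[2][1]=1, U row2=(0, 0, 5, 7)
  row3 ← row3 − (4)·row1  ⇒  L[3][1]=4, U row3=(0, 0, 5, 1)
Step 3: pivot at (2,2) is 5.
  row3 ← row3 − (1)·row2  ⇒  L[3][2]=1, U row3=(0, 0, 0, 5)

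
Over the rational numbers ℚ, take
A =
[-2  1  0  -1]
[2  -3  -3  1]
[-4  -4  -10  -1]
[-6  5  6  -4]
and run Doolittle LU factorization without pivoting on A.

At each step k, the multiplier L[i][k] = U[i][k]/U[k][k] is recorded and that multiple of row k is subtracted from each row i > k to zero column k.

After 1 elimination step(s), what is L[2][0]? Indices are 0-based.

L[2][0] = 2

k=0: U[0][0]=-2
  eliminate (1,0): mult=-1, new row 1: (0, -2, -3, 0); set L[1][0]=-1
  eliminate (2,0): mult=2, new row 2: (0, -6, -10, 1); set L[2][0]=2
  eliminate (3,0): mult=3, new row 3: (0, 2, 6, -1); set L[3][0]=3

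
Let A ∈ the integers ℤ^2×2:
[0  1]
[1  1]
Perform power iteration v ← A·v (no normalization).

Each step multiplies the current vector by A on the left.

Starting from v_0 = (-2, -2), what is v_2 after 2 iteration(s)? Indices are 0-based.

v_0 = (-2, -2).
v_1 = A·v_0 = (-2, -4).
v_2 = A·v_1 = (-4, -6).

v_2 = (-4, -6)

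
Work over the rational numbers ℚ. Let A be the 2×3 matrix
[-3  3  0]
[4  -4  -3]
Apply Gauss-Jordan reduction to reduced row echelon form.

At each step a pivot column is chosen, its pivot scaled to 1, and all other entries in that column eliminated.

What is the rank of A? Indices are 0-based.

rank = 2

step 1: normalize row 0 (÷-3) = (1, -1, 0)
  row 1: subtract 4×row0 = (0, 0, -3)
skip col 1 (zero from row 1)
step 2: normalize row 1 (÷-3) = (0, 0, 1)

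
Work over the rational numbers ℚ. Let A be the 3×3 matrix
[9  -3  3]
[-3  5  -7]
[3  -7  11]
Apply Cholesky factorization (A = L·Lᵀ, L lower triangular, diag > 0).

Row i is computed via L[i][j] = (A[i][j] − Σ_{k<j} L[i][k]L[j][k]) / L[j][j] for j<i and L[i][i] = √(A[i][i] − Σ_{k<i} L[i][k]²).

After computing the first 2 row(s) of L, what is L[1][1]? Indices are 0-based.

Step 1: L[0][0] = √(9) = 3.
  L[1][0] = (-3) / L[0][0] = -1.
Step 2: L[1][1] = √(4) = 2.

L[1][1] = 2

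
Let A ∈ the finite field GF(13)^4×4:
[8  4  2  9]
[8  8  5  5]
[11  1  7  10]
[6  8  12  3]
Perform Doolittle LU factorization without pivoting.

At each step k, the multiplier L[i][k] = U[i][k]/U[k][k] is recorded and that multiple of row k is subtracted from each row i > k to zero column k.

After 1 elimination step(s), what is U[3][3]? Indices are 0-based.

U[3][3] = 6

Step 1: pivot at (0,0) is 8.
  row1 ← row1 − (1)·row0  ⇒  L[1][0]=1, U row1=(0, 4, 3, 9)
  row2 ← row2 − (3)·row0  ⇒  L[2][0]=3, U row2=(0, 2, 1, 9)
  row3 ← row3 − (4)·row0  ⇒  L[3][0]=4, U row3=(0, 5, 4, 6)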